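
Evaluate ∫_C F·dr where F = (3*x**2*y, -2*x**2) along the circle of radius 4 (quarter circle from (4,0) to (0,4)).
-48*pi - 256/3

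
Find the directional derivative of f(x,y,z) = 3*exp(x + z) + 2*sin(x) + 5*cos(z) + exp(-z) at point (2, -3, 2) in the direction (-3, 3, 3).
-sqrt(3)*(2*exp(2)*cos(2) + 1 + 5*exp(2)*sin(2))*exp(-2)/3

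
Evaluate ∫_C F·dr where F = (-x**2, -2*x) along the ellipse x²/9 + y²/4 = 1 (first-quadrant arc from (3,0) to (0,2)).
9 - 3*pi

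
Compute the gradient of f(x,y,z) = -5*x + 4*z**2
(-5, 0, 8*z)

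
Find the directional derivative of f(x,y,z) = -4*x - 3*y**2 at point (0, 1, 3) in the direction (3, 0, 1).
-6*sqrt(10)/5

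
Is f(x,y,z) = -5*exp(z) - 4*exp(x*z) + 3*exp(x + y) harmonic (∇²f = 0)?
No, ∇²f = -4*x**2*exp(x*z) - 4*z**2*exp(x*z) - 5*exp(z) + 6*exp(x + y)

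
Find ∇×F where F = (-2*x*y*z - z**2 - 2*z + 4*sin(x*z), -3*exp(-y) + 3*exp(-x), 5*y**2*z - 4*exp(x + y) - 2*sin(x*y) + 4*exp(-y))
(-2*x*cos(x*y) + 10*y*z - 4*exp(x + y) - 4*exp(-y), -2*x*y + 4*x*cos(x*z) + 2*y*cos(x*y) - 2*z + 4*exp(x + y) - 2, 2*x*z - 3*exp(-x))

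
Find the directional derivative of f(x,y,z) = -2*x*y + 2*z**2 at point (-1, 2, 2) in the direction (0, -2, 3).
20*sqrt(13)/13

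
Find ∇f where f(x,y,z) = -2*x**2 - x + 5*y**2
(-4*x - 1, 10*y, 0)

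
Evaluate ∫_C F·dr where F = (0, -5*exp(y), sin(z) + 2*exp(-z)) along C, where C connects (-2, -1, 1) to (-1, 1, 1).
-10*sinh(1)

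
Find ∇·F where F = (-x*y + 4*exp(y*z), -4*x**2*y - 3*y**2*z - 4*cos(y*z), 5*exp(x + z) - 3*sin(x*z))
-4*x**2 - 3*x*cos(x*z) - 6*y*z - y + 4*z*sin(y*z) + 5*exp(x + z)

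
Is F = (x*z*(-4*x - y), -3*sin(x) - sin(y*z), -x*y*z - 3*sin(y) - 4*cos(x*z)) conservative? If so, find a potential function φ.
No, ∇×F = (-x*z + y*cos(y*z) - 3*cos(y), -x*(4*x + y) + y*z - 4*z*sin(x*z), x*z - 3*cos(x)) ≠ 0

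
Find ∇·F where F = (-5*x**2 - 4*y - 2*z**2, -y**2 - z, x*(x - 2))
-10*x - 2*y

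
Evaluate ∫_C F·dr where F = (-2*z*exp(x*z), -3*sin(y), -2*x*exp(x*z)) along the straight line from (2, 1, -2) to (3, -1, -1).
2*(1 - E)*exp(-4)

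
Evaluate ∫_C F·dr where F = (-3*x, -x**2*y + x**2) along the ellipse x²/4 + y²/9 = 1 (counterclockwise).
0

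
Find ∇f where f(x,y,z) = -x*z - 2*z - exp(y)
(-z, -exp(y), -x - 2)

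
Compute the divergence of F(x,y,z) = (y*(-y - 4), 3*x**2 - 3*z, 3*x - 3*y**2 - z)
-1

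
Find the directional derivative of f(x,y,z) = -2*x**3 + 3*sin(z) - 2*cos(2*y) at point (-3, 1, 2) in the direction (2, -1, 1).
sqrt(6)*(-108 - 4*sin(2) + 3*cos(2))/6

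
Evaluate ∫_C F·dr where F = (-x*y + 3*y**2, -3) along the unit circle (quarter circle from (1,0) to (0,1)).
-14/3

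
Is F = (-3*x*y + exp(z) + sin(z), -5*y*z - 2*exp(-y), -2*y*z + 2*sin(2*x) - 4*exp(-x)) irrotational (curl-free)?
No, ∇×F = (5*y - 2*z, exp(z) - 4*cos(2*x) + cos(z) - 4*exp(-x), 3*x)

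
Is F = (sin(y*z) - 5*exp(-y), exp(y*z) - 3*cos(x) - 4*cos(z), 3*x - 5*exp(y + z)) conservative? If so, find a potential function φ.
No, ∇×F = (-y*exp(y*z) - 5*exp(y + z) - 4*sin(z), y*cos(y*z) - 3, -z*cos(y*z) + 3*sin(x) - 5*exp(-y)) ≠ 0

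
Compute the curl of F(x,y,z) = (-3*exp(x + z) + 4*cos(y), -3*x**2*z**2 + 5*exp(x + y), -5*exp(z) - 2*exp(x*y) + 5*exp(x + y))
(6*x**2*z - 2*x*exp(x*y) + 5*exp(x + y), 2*y*exp(x*y) - 5*exp(x + y) - 3*exp(x + z), -6*x*z**2 + 5*exp(x + y) + 4*sin(y))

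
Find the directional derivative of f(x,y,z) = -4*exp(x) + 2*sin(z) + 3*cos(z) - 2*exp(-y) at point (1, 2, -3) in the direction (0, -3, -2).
2*sqrt(13)*(-3 - (2*cos(3) + 3*sin(3))*exp(2))*exp(-2)/13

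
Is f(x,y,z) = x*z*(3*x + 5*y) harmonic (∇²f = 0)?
No, ∇²f = 6*z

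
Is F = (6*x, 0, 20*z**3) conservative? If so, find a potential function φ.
Yes, F is conservative. φ = 3*x**2 + 5*z**4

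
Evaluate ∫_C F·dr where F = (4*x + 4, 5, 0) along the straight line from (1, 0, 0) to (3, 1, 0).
29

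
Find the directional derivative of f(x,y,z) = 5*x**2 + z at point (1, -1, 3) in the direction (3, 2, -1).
29*sqrt(14)/14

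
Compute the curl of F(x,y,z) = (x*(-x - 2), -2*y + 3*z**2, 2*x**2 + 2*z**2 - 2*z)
(-6*z, -4*x, 0)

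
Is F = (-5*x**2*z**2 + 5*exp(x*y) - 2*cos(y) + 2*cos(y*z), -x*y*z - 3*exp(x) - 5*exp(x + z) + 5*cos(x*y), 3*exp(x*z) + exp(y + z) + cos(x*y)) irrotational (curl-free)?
No, ∇×F = (x*y - x*sin(x*y) + 5*exp(x + z) + exp(y + z), -10*x**2*z + y*sin(x*y) - 2*y*sin(y*z) - 3*z*exp(x*z), -5*x*exp(x*y) - y*z - 5*y*sin(x*y) + 2*z*sin(y*z) - 3*exp(x) - 5*exp(x + z) - 2*sin(y))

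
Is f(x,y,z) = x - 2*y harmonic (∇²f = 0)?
Yes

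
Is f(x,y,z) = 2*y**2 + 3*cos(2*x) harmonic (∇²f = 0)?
No, ∇²f = 4 - 12*cos(2*x)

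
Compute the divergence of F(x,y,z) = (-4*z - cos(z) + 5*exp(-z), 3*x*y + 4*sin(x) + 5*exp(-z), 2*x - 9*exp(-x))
3*x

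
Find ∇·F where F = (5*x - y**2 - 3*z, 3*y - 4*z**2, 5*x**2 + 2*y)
8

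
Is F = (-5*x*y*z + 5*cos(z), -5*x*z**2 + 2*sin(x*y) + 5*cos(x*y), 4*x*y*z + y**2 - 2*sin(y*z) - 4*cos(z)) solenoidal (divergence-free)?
No, ∇·F = 4*x*y - 5*x*sin(x*y) + 2*x*cos(x*y) - 5*y*z - 2*y*cos(y*z) + 4*sin(z)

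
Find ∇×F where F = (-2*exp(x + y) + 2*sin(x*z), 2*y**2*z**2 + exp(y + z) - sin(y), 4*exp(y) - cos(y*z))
(-4*y**2*z + z*sin(y*z) + 4*exp(y) - exp(y + z), 2*x*cos(x*z), 2*exp(x + y))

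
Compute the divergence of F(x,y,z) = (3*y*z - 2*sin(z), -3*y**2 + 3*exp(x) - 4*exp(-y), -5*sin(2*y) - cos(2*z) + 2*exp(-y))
-6*y + 2*sin(2*z) + 4*exp(-y)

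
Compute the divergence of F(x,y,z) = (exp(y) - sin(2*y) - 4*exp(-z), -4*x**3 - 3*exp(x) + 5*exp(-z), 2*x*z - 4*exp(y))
2*x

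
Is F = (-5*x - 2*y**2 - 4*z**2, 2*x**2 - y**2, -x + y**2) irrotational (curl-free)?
No, ∇×F = (2*y, 1 - 8*z, 4*x + 4*y)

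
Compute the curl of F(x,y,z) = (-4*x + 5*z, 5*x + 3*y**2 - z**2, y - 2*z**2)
(2*z + 1, 5, 5)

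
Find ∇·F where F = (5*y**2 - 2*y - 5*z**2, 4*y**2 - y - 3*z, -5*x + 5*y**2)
8*y - 1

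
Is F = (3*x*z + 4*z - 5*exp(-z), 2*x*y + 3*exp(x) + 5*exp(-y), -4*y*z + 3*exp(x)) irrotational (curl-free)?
No, ∇×F = (-4*z, 3*x - 3*exp(x) + 4 + 5*exp(-z), 2*y + 3*exp(x))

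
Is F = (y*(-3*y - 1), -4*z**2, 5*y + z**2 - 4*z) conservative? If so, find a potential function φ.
No, ∇×F = (8*z + 5, 0, 6*y + 1) ≠ 0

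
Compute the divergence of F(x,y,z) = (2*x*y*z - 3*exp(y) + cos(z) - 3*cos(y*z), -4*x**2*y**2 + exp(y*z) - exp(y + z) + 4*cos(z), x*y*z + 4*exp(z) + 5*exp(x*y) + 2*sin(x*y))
-8*x**2*y + x*y + 2*y*z + z*exp(y*z) + 4*exp(z) - exp(y + z)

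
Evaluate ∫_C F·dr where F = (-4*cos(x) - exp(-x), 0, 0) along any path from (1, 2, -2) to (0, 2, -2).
-exp(-1) + 1 + 4*sin(1)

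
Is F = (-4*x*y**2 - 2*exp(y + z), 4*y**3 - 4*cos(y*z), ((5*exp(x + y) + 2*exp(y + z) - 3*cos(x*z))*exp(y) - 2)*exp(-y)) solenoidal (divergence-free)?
No, ∇·F = 3*x*sin(x*z) + 8*y**2 + 4*z*sin(y*z) + 2*exp(y + z)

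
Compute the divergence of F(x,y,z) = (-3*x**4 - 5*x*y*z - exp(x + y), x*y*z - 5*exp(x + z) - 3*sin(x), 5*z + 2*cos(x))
-12*x**3 + x*z - 5*y*z - exp(x + y) + 5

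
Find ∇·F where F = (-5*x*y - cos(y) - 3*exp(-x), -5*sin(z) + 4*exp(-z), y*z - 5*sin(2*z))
-4*y - 10*cos(2*z) + 3*exp(-x)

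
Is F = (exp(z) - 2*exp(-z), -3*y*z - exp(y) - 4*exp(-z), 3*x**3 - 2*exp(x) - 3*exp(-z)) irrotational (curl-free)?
No, ∇×F = (3*y - 4*exp(-z), -9*x**2 + 2*exp(x) + exp(z) + 2*exp(-z), 0)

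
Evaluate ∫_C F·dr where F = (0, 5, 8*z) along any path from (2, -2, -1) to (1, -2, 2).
12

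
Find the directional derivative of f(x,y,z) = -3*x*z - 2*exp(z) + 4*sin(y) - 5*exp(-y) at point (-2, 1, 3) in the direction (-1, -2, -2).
(-10 + E*(-8*cos(1) - 3 + 4*exp(3)))*exp(-1)/3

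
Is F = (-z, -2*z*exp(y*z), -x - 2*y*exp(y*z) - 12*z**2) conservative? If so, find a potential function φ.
Yes, F is conservative. φ = -x*z - 4*z**3 - 2*exp(y*z)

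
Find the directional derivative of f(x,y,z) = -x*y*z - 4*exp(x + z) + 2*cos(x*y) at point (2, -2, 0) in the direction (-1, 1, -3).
4*sqrt(11)*(-3 + 2*sin(4) + 4*exp(2))/11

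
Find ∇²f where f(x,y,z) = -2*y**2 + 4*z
-4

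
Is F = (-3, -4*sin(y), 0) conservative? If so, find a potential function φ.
Yes, F is conservative. φ = -3*x + 4*cos(y)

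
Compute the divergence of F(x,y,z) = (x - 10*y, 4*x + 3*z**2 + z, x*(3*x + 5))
1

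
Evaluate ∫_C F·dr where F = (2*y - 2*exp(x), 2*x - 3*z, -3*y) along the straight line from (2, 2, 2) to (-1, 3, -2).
-2*exp(-1) + 2*exp(2) + 16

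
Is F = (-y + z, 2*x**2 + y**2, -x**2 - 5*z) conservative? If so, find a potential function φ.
No, ∇×F = (0, 2*x + 1, 4*x + 1) ≠ 0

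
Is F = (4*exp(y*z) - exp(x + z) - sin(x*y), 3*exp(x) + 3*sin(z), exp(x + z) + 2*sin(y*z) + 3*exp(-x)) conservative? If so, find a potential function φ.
No, ∇×F = (2*z*cos(y*z) - 3*cos(z), 4*y*exp(y*z) - 2*exp(x + z) + 3*exp(-x), x*cos(x*y) - 4*z*exp(y*z) + 3*exp(x)) ≠ 0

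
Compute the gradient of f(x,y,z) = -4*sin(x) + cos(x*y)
(-y*sin(x*y) - 4*cos(x), -x*sin(x*y), 0)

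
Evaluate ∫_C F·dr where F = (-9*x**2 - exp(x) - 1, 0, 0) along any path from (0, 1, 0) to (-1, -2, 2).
5 - exp(-1)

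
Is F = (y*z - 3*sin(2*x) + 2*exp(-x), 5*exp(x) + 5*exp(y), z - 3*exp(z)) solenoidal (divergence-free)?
No, ∇·F = 5*exp(y) - 3*exp(z) - 6*cos(2*x) + 1 - 2*exp(-x)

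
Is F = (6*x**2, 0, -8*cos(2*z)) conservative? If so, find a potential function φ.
Yes, F is conservative. φ = 2*x**3 - 4*sin(2*z)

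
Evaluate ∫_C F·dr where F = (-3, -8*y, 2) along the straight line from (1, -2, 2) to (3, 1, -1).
0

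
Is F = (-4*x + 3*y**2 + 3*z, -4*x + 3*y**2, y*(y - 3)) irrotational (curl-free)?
No, ∇×F = (2*y - 3, 3, -6*y - 4)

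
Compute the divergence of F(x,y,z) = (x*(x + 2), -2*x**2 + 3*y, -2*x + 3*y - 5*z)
2*x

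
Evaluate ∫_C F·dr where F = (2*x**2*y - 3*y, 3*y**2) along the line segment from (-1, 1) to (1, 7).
970/3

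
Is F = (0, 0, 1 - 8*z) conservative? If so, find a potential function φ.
Yes, F is conservative. φ = z*(1 - 4*z)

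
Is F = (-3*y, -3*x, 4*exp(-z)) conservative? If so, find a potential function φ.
Yes, F is conservative. φ = -3*x*y - 4*exp(-z)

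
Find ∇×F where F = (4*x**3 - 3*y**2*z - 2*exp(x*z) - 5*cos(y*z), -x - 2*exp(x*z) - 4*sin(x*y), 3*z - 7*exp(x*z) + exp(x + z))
(2*x*exp(x*z), -2*x*exp(x*z) - 3*y**2 + 5*y*sin(y*z) + 7*z*exp(x*z) - exp(x + z), 6*y*z - 4*y*cos(x*y) - 2*z*exp(x*z) - 5*z*sin(y*z) - 1)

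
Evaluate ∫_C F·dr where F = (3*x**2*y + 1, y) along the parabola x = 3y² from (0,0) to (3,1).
373/14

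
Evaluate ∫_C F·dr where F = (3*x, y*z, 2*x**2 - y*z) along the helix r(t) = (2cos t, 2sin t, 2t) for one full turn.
28*pi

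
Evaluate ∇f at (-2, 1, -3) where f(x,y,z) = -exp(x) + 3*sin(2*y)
(-exp(-2), 6*cos(2), 0)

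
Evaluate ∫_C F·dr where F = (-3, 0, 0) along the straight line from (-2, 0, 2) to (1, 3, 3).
-9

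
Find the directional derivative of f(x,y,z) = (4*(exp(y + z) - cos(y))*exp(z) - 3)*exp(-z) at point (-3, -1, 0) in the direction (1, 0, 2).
2*sqrt(5)*(4 + 3*E)*exp(-1)/5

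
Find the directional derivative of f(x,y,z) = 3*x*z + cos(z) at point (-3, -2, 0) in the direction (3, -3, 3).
-3*sqrt(3)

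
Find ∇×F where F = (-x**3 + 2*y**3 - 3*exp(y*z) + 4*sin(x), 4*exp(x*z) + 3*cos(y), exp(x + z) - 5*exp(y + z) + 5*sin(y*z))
(-4*x*exp(x*z) + 5*z*cos(y*z) - 5*exp(y + z), -3*y*exp(y*z) - exp(x + z), -6*y**2 + 4*z*exp(x*z) + 3*z*exp(y*z))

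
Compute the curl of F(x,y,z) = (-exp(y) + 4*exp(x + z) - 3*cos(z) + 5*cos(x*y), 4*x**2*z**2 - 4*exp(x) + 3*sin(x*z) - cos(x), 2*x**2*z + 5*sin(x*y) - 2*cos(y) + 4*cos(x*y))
(-8*x**2*z - 4*x*sin(x*y) + 5*x*cos(x*y) - 3*x*cos(x*z) + 2*sin(y), -4*x*z + 4*y*sin(x*y) - 5*y*cos(x*y) + 4*exp(x + z) + 3*sin(z), 8*x*z**2 + 5*x*sin(x*y) + 3*z*cos(x*z) - 4*exp(x) + exp(y) + sin(x))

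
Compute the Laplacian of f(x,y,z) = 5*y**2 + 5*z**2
20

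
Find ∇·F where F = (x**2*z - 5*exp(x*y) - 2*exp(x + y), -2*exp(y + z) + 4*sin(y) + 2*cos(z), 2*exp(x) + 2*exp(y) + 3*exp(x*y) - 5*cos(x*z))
2*x*z + 5*x*sin(x*z) - 5*y*exp(x*y) - 2*exp(x + y) - 2*exp(y + z) + 4*cos(y)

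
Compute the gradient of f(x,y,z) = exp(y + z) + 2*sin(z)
(0, exp(y + z), exp(y + z) + 2*cos(z))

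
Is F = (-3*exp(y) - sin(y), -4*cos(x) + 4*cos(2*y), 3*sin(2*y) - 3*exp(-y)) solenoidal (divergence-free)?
No, ∇·F = -8*sin(2*y)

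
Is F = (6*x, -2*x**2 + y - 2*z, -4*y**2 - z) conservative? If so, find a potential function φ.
No, ∇×F = (2 - 8*y, 0, -4*x) ≠ 0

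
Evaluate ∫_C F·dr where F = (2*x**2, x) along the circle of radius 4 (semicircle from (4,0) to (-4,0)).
-256/3 + 8*pi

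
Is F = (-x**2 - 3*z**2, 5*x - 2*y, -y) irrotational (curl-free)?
No, ∇×F = (-1, -6*z, 5)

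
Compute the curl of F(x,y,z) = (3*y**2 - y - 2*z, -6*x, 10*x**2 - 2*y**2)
(-4*y, -20*x - 2, -6*y - 5)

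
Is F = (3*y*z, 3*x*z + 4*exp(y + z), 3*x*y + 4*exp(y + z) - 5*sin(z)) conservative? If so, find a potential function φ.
Yes, F is conservative. φ = 3*x*y*z + 4*exp(y + z) + 5*cos(z)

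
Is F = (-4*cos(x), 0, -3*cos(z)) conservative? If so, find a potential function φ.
Yes, F is conservative. φ = -4*sin(x) - 3*sin(z)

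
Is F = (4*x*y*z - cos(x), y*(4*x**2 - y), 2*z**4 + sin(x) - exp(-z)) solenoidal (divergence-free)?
No, ∇·F = 4*x**2 + 4*y*z - 2*y + 8*z**3 + sin(x) + exp(-z)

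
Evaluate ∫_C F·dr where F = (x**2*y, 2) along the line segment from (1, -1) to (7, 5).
384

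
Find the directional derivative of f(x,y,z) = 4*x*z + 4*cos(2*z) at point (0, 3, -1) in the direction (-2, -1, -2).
8/3 - 16*sin(2)/3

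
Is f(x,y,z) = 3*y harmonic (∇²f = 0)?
Yes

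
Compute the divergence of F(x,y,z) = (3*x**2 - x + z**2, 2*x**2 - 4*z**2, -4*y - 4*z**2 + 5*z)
6*x - 8*z + 4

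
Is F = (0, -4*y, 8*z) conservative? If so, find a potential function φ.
Yes, F is conservative. φ = -2*y**2 + 4*z**2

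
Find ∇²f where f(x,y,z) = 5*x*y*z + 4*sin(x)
-4*sin(x)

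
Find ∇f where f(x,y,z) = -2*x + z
(-2, 0, 1)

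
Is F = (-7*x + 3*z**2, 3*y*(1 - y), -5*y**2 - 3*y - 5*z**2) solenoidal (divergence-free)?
No, ∇·F = -6*y - 10*z - 4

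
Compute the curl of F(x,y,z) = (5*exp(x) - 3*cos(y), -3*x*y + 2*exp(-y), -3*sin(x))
(0, 3*cos(x), -3*y - 3*sin(y))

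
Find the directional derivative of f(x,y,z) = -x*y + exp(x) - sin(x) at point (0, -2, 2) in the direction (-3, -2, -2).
-6*sqrt(17)/17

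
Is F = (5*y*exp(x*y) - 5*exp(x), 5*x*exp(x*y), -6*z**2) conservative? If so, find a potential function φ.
Yes, F is conservative. φ = -2*z**3 - 5*exp(x) + 5*exp(x*y)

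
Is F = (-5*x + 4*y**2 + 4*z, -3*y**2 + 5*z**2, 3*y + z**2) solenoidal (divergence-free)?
No, ∇·F = -6*y + 2*z - 5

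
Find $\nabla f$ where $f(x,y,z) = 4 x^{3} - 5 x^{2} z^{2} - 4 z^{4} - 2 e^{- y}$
(2*x*(6*x - 5*z**2), 2*exp(-y), -10*x**2*z - 16*z**3)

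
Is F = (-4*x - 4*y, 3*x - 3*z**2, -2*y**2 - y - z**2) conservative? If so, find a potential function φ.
No, ∇×F = (-4*y + 6*z - 1, 0, 7) ≠ 0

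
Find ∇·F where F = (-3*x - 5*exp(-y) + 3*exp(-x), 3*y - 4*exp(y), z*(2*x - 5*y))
2*x - 5*y - 4*exp(y) - 3*exp(-x)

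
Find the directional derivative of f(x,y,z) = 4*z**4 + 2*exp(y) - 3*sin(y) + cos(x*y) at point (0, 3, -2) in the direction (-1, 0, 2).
-256*sqrt(5)/5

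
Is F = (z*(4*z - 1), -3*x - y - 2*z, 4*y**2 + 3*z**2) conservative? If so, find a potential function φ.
No, ∇×F = (8*y + 2, 8*z - 1, -3) ≠ 0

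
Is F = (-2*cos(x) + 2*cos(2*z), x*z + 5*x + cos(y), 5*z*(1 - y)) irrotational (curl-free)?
No, ∇×F = (-x - 5*z, -4*sin(2*z), z + 5)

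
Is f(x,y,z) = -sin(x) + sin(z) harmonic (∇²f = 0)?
No, ∇²f = sin(x) - sin(z)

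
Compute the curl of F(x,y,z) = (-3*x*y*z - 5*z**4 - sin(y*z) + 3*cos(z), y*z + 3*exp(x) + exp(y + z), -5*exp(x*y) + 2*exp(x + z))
(-5*x*exp(x*y) - y - exp(y + z), -3*x*y + 5*y*exp(x*y) - y*cos(y*z) - 20*z**3 - 2*exp(x + z) - 3*sin(z), 3*x*z + z*cos(y*z) + 3*exp(x))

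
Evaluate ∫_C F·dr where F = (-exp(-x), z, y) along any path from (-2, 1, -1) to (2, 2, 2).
5 - 2*sinh(2)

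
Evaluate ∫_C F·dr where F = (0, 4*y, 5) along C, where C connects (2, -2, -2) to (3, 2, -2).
0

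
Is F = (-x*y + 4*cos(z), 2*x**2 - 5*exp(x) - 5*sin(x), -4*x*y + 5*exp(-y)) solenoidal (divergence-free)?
No, ∇·F = -y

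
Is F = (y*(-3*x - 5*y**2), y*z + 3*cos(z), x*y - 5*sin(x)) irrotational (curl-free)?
No, ∇×F = (x - y + 3*sin(z), -y + 5*cos(x), 3*x + 15*y**2)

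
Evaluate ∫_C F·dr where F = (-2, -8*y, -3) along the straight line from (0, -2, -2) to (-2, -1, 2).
4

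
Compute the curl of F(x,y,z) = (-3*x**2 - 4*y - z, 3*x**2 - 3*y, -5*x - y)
(-1, 4, 6*x + 4)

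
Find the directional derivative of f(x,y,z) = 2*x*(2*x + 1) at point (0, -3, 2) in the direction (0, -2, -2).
0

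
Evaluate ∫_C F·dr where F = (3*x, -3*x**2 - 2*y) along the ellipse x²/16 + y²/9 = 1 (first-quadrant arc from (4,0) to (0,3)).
-129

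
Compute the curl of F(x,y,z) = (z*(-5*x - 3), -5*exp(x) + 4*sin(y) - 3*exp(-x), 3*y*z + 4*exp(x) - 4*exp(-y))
(3*z + 4*exp(-y), -5*x - 4*exp(x) - 3, -5*exp(x) + 3*exp(-x))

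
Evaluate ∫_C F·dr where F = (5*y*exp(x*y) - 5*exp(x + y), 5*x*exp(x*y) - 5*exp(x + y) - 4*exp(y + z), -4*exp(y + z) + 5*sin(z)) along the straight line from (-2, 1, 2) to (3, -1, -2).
(-5*E + 1 + 5*exp(2) + (-5 + 4*E)*exp(5))*exp(-3)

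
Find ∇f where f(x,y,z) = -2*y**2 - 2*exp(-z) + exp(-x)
(-exp(-x), -4*y, 2*exp(-z))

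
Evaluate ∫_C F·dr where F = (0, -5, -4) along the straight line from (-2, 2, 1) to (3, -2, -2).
32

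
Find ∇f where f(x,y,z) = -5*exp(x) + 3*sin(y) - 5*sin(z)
(-5*exp(x), 3*cos(y), -5*cos(z))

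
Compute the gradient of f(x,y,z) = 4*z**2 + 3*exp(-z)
(0, 0, 8*z - 3*exp(-z))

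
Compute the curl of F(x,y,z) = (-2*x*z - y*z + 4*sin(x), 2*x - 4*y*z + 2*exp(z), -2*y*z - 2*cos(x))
(4*y - 2*z - 2*exp(z), -2*x - y - 2*sin(x), z + 2)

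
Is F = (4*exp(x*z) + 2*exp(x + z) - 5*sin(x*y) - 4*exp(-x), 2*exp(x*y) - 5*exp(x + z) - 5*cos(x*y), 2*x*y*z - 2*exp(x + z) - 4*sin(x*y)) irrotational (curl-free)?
No, ∇×F = (2*x*z - 4*x*cos(x*y) + 5*exp(x + z), 4*x*exp(x*z) - 2*y*z + 4*y*cos(x*y) + 4*exp(x + z), 5*x*cos(x*y) + 2*y*exp(x*y) + 5*y*sin(x*y) - 5*exp(x + z))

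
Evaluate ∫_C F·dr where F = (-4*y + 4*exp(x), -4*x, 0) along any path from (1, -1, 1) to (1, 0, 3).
-4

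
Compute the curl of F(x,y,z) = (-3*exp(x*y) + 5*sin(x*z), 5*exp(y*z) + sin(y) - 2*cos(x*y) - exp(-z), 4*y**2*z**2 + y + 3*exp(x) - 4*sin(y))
(8*y*z**2 - 5*y*exp(y*z) - 4*cos(y) + 1 - exp(-z), 5*x*cos(x*z) - 3*exp(x), 3*x*exp(x*y) + 2*y*sin(x*y))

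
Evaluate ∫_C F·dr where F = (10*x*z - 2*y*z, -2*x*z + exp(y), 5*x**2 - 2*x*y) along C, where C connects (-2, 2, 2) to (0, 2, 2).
-56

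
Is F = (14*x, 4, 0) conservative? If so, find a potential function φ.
Yes, F is conservative. φ = 7*x**2 + 4*y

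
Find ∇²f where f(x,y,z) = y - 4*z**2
-8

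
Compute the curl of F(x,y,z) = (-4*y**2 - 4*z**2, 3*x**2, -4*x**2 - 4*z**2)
(0, 8*x - 8*z, 6*x + 8*y)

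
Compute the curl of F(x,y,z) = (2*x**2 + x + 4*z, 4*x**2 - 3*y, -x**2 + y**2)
(2*y, 2*x + 4, 8*x)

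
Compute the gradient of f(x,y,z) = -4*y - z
(0, -4, -1)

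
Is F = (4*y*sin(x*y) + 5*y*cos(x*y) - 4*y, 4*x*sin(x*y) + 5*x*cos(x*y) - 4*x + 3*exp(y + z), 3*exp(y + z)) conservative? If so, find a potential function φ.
Yes, F is conservative. φ = -4*x*y + 3*exp(y + z) + 5*sin(x*y) - 4*cos(x*y)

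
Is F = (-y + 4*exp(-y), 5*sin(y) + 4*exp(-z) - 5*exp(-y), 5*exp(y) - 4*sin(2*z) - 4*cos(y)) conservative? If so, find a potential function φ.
No, ∇×F = (5*exp(y) + 4*sin(y) + 4*exp(-z), 0, 1 + 4*exp(-y)) ≠ 0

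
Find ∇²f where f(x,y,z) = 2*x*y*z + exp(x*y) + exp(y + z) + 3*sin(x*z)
x**2*exp(x*y) - 3*x**2*sin(x*z) + y**2*exp(x*y) - 3*z**2*sin(x*z) + 2*exp(y + z)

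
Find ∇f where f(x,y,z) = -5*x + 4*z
(-5, 0, 4)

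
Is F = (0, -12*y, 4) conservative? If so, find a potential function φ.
Yes, F is conservative. φ = -6*y**2 + 4*z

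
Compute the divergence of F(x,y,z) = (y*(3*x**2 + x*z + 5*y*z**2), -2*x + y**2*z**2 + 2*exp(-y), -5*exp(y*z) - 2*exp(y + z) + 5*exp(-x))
((2*y*z**2 + y*(6*x + z) - 5*y*exp(y*z) - 2*exp(y + z))*exp(y) - 2)*exp(-y)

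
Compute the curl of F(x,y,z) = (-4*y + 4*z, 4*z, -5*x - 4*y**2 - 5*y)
(-8*y - 9, 9, 4)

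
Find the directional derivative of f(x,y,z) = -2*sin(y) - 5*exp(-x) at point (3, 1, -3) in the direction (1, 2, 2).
-4*cos(1)/3 + 5*exp(-3)/3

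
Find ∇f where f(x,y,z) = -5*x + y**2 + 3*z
(-5, 2*y, 3)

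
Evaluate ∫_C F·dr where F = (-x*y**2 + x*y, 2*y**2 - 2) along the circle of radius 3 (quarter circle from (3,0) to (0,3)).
93/4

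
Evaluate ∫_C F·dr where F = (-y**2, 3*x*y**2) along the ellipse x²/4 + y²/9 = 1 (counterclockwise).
81*pi/2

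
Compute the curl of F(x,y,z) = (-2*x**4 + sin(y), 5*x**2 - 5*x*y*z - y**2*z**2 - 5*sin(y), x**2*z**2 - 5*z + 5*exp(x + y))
(5*x*y + 2*y**2*z + 5*exp(x + y), -2*x*z**2 - 5*exp(x + y), 10*x - 5*y*z - cos(y))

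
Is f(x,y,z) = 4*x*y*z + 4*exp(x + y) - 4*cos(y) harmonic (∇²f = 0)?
No, ∇²f = 8*exp(x + y) + 4*cos(y)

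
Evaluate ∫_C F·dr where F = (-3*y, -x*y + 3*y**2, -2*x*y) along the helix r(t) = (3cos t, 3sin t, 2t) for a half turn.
-18 + 27*pi/2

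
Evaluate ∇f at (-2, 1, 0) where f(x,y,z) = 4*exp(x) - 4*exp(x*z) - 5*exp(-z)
(4*exp(-2), 0, 13)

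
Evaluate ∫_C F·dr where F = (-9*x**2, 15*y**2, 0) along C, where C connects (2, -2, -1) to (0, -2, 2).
24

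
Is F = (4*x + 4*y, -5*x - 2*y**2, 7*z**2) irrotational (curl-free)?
No, ∇×F = (0, 0, -9)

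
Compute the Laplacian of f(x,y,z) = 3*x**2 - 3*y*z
6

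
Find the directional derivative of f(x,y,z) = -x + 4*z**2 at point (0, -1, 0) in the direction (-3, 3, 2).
3*sqrt(22)/22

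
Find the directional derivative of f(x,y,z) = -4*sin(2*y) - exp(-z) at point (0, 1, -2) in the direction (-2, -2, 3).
sqrt(17)*(16*cos(2) + 3*exp(2))/17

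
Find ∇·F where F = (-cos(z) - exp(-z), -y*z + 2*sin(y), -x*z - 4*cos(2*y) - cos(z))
-x - z + sin(z) + 2*cos(y)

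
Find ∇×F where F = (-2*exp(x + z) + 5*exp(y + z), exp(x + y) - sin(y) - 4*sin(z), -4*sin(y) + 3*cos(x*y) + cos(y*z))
(-3*x*sin(x*y) - z*sin(y*z) - 4*cos(y) + 4*cos(z), 3*y*sin(x*y) - 2*exp(x + z) + 5*exp(y + z), exp(x + y) - 5*exp(y + z))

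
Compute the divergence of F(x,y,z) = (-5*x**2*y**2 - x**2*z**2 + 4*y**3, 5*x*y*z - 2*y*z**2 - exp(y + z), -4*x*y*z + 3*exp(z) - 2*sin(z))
-10*x*y**2 - 4*x*y - 2*x*z**2 + 5*x*z - 2*z**2 + 3*exp(z) - exp(y + z) - 2*cos(z)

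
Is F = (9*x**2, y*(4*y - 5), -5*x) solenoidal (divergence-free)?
No, ∇·F = 18*x + 8*y - 5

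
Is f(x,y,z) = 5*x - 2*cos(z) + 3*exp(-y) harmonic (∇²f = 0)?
No, ∇²f = 2*cos(z) + 3*exp(-y)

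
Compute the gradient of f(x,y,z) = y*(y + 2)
(0, 2*y + 2, 0)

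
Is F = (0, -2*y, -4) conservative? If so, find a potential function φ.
Yes, F is conservative. φ = -y**2 - 4*z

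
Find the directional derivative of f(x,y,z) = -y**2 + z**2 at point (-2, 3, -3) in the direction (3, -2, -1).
9*sqrt(14)/7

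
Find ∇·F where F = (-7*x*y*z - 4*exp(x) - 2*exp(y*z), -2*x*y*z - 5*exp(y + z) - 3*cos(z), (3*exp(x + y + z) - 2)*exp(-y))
-2*x*z - 7*y*z - 4*exp(x) + 3*exp(x + z) - 5*exp(y + z)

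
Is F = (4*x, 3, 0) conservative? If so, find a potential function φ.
Yes, F is conservative. φ = 2*x**2 + 3*y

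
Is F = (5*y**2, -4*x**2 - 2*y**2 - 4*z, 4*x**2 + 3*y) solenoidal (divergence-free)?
No, ∇·F = -4*y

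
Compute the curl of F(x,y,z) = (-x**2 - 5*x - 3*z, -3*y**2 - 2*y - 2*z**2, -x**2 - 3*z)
(4*z, 2*x - 3, 0)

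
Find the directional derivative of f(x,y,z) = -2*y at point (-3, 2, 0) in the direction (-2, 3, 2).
-6*sqrt(17)/17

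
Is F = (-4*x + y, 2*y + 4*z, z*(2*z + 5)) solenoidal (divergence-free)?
No, ∇·F = 4*z + 3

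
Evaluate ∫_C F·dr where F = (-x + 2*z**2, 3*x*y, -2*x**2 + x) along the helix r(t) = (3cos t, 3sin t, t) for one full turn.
6*pi*(-3 + 4*pi)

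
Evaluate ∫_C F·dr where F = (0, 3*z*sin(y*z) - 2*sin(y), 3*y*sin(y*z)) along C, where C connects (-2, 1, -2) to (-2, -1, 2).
0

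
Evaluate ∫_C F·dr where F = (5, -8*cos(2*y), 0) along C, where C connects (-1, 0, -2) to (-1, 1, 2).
-4*sin(2)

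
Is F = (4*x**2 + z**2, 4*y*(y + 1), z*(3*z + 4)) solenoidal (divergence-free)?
No, ∇·F = 8*x + 8*y + 6*z + 8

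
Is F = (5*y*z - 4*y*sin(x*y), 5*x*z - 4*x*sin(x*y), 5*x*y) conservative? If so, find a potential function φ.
Yes, F is conservative. φ = 5*x*y*z + 4*cos(x*y)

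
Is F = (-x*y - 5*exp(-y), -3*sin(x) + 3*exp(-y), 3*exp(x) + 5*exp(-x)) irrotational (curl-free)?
No, ∇×F = (0, -3*exp(x) + 5*exp(-x), x - 3*cos(x) - 5*exp(-y))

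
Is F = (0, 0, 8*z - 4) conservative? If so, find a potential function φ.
Yes, F is conservative. φ = 4*z*(z - 1)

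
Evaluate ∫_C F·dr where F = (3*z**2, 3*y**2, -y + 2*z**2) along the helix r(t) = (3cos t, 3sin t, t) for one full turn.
pi**2*(16*pi/3 + 36)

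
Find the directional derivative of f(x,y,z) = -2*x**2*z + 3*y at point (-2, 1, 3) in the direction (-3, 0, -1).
-32*sqrt(10)/5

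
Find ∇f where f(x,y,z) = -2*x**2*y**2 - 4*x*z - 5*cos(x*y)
(-4*x*y**2 + 5*y*sin(x*y) - 4*z, x*(-4*x*y + 5*sin(x*y)), -4*x)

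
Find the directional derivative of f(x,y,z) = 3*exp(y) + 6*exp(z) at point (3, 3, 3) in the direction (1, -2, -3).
-12*sqrt(14)*exp(3)/7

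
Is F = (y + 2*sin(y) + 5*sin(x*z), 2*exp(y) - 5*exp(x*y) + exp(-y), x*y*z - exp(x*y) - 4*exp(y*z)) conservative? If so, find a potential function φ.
No, ∇×F = (x*z - x*exp(x*y) - 4*z*exp(y*z), 5*x*cos(x*z) - y*z + y*exp(x*y), -5*y*exp(x*y) - 2*cos(y) - 1) ≠ 0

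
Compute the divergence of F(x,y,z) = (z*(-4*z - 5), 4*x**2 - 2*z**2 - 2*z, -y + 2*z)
2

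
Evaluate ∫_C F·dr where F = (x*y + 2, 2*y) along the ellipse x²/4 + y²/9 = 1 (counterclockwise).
0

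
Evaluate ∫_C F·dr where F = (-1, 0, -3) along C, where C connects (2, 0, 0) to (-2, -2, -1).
7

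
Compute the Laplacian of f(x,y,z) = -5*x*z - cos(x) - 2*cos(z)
cos(x) + 2*cos(z)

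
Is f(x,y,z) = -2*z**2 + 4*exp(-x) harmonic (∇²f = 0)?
No, ∇²f = -4 + 4*exp(-x)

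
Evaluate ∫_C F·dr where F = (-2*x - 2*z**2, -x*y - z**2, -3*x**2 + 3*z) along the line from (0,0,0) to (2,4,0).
-44/3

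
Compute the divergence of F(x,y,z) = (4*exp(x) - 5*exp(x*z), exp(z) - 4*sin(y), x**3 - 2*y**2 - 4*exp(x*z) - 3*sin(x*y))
-4*x*exp(x*z) - 5*z*exp(x*z) + 4*exp(x) - 4*cos(y)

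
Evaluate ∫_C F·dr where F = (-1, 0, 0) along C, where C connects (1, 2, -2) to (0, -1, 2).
1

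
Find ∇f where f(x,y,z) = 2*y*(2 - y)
(0, 4 - 4*y, 0)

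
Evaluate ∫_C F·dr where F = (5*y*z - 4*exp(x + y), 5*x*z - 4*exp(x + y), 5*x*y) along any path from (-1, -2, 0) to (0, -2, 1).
4*(1 - E)*exp(-3)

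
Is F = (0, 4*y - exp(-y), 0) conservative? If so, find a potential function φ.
Yes, F is conservative. φ = 2*y**2 + exp(-y)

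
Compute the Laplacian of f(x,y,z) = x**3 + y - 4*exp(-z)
6*x - 4*exp(-z)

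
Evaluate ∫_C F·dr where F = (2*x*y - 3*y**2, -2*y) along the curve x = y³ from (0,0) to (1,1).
-68/35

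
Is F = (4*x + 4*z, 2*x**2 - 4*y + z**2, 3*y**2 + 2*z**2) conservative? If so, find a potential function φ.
No, ∇×F = (6*y - 2*z, 4, 4*x) ≠ 0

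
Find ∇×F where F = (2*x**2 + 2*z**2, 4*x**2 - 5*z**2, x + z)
(10*z, 4*z - 1, 8*x)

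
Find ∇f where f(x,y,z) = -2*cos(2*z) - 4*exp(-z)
(0, 0, 4*sin(2*z) + 4*exp(-z))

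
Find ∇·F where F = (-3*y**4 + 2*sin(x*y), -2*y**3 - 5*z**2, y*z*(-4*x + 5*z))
2*y*(-2*x - 3*y + 5*z + cos(x*y))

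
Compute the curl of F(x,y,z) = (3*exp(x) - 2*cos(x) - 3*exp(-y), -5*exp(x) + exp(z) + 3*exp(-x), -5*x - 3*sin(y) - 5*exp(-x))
(-exp(z) - 3*cos(y), 5 - 5*exp(-x), -5*exp(x) - 3*exp(-y) - 3*exp(-x))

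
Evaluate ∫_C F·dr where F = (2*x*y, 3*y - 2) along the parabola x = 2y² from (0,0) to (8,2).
522/5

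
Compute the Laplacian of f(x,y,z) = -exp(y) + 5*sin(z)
-exp(y) - 5*sin(z)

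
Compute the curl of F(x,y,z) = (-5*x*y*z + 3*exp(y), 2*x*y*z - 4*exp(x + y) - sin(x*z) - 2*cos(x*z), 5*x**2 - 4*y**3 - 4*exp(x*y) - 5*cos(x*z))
(-2*x*y - 4*x*exp(x*y) - 2*x*sin(x*z) + x*cos(x*z) - 12*y**2, -5*x*y - 10*x + 4*y*exp(x*y) - 5*z*sin(x*z), 5*x*z + 2*y*z + 2*z*sin(x*z) - z*cos(x*z) - 3*exp(y) - 4*exp(x + y))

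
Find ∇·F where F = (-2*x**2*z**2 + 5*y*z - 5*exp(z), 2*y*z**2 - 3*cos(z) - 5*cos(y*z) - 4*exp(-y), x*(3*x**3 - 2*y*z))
-2*x*y - 4*x*z**2 + 2*z**2 + 5*z*sin(y*z) + 4*exp(-y)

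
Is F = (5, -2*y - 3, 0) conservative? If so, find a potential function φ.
Yes, F is conservative. φ = 5*x - y**2 - 3*y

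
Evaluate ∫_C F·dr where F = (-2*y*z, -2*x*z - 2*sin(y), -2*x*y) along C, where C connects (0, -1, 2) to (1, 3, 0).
2*cos(3) - 2*cos(1)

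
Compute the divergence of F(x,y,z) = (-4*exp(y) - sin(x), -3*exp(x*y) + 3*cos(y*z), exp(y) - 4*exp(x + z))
-3*x*exp(x*y) - 3*z*sin(y*z) - 4*exp(x + z) - cos(x)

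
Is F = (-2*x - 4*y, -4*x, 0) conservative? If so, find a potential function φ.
Yes, F is conservative. φ = x*(-x - 4*y)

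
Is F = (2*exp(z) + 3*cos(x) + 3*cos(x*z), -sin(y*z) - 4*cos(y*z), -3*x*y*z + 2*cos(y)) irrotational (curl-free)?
No, ∇×F = (-3*x*z - 4*y*sin(y*z) + y*cos(y*z) - 2*sin(y), -3*x*sin(x*z) + 3*y*z + 2*exp(z), 0)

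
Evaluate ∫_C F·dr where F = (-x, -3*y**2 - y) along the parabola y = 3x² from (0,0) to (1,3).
-32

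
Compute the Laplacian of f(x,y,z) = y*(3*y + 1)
6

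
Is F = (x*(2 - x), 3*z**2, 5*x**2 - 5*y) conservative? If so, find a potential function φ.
No, ∇×F = (-6*z - 5, -10*x, 0) ≠ 0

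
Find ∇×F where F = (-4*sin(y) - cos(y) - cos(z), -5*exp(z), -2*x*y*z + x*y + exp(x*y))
(-2*x*z + x*exp(x*y) + x + 5*exp(z), 2*y*z - y*exp(x*y) - y + sin(z), -sin(y) + 4*cos(y))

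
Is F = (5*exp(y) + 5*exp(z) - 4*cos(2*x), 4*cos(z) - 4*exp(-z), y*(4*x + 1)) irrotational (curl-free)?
No, ∇×F = (4*x + 4*sin(z) + 1 - 4*exp(-z), -4*y + 5*exp(z), -5*exp(y))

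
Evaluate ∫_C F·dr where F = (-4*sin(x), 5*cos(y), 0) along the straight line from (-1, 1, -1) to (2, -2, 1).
-5*sin(2) - 5*sin(1) - 4*cos(1) + 4*cos(2)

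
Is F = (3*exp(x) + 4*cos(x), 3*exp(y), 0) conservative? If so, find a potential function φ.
Yes, F is conservative. φ = 3*exp(x) + 3*exp(y) + 4*sin(x)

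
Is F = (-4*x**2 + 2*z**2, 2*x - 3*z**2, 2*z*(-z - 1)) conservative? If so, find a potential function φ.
No, ∇×F = (6*z, 4*z, 2) ≠ 0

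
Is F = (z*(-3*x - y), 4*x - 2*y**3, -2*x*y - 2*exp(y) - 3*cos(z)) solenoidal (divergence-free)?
No, ∇·F = -6*y**2 - 3*z + 3*sin(z)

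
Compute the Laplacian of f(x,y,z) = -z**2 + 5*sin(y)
-5*sin(y) - 2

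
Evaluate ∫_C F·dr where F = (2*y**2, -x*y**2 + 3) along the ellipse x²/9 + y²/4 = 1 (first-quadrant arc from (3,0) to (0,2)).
-10 - 3*pi/2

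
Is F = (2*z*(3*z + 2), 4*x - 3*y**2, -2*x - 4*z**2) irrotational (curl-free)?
No, ∇×F = (0, 12*z + 6, 4)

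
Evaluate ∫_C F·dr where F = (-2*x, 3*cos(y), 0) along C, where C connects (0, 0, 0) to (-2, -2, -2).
-4 - 3*sin(2)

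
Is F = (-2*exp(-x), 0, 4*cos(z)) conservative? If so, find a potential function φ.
Yes, F is conservative. φ = 4*sin(z) + 2*exp(-x)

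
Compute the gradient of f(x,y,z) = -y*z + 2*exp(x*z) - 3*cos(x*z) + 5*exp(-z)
(z*(2*exp(x*z) + 3*sin(x*z)), -z, 2*x*exp(x*z) + 3*x*sin(x*z) - y - 5*exp(-z))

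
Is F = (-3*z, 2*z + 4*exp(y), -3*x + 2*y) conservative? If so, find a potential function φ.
Yes, F is conservative. φ = -3*x*z + 2*y*z + 4*exp(y)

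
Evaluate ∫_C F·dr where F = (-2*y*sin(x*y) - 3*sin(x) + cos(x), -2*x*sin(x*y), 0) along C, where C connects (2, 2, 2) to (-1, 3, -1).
2*cos(3) - sin(2) - sin(1) - 3*cos(2) - 2*cos(4) + 3*cos(1)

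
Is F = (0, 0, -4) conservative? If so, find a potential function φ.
Yes, F is conservative. φ = -4*z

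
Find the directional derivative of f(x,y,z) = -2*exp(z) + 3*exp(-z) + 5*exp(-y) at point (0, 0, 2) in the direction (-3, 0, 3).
sqrt(2)*(-exp(4) - 3/2)*exp(-2)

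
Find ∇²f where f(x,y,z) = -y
0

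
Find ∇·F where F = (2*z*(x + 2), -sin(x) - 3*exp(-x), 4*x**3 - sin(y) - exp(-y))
2*z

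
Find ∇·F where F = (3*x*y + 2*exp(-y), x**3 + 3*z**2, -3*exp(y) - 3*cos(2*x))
3*y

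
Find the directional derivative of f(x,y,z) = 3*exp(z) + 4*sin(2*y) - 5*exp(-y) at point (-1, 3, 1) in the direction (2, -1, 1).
sqrt(6)*(-8*exp(3)*cos(6) - 5 + 3*exp(4))*exp(-3)/6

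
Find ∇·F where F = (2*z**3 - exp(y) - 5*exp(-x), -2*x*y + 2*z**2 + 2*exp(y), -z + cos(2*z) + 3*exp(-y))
-2*x + 2*exp(y) - 2*sin(2*z) - 1 + 5*exp(-x)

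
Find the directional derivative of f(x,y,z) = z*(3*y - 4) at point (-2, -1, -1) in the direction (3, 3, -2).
5*sqrt(22)/22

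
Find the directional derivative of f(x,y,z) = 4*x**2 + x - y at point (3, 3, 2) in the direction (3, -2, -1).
11*sqrt(14)/2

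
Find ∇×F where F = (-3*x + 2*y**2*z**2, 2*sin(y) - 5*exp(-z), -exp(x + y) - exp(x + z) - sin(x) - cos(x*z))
((-exp(x + y + z) - 5)*exp(-z), 4*y**2*z - z*sin(x*z) + exp(x + y) + exp(x + z) + cos(x), -4*y*z**2)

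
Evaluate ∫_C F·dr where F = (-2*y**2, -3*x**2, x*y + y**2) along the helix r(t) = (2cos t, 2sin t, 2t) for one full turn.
8*pi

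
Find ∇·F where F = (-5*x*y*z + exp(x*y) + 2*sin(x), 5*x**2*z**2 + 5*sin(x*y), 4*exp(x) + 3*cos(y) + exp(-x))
5*x*cos(x*y) - 5*y*z + y*exp(x*y) + 2*cos(x)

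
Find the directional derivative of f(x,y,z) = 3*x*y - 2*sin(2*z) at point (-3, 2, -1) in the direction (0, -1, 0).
9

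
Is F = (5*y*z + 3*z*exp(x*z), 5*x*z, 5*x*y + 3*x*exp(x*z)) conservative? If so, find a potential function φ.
Yes, F is conservative. φ = 5*x*y*z + 3*exp(x*z)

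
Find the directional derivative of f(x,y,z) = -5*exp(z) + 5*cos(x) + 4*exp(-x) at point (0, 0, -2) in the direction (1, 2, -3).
sqrt(14)*(15 - 4*exp(2))*exp(-2)/14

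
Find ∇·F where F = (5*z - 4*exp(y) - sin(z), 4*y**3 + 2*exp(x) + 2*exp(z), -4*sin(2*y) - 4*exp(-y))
12*y**2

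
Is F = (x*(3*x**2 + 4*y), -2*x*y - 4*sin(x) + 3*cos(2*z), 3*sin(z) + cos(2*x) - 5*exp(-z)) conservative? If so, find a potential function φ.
No, ∇×F = (6*sin(2*z), 2*sin(2*x), -4*x - 2*y - 4*cos(x)) ≠ 0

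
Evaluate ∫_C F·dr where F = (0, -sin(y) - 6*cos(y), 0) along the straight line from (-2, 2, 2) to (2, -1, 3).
-cos(2) + cos(1) + 6*sin(1) + 6*sin(2)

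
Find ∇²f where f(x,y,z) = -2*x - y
0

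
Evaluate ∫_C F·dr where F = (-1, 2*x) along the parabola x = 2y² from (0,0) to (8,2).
8/3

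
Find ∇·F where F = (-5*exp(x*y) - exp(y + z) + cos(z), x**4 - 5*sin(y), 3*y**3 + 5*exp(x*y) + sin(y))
-5*y*exp(x*y) - 5*cos(y)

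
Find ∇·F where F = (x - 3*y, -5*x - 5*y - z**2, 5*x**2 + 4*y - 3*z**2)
-6*z - 4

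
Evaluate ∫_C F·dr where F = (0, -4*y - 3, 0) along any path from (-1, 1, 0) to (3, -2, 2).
3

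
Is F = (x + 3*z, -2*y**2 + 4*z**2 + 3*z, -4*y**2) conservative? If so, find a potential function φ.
No, ∇×F = (-8*y - 8*z - 3, 3, 0) ≠ 0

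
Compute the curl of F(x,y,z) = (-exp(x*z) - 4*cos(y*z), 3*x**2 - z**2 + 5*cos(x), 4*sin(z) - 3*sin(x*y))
(-3*x*cos(x*y) + 2*z, -x*exp(x*z) + 4*y*sin(y*z) + 3*y*cos(x*y), 6*x - 4*z*sin(y*z) - 5*sin(x))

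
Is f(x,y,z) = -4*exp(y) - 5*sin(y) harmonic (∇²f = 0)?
No, ∇²f = -4*exp(y) + 5*sin(y)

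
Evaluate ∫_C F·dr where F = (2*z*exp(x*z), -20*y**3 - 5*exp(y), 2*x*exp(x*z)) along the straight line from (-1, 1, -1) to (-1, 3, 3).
-400 - 5*exp(3) + 2*exp(-3) + 3*E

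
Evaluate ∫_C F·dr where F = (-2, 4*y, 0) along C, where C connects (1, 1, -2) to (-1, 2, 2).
10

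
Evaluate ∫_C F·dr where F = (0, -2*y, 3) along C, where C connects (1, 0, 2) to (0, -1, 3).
2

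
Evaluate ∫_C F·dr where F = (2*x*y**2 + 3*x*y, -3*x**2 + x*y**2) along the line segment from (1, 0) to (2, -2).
9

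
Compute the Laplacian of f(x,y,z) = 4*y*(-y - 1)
-8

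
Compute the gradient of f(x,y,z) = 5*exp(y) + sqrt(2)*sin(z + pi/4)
(0, 5*exp(y), sqrt(2)*cos(z + pi/4))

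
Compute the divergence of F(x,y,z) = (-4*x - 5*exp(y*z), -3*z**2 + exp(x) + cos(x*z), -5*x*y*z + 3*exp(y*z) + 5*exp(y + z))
-5*x*y + 3*y*exp(y*z) + 5*exp(y + z) - 4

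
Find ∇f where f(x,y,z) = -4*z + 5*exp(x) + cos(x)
(5*exp(x) - sin(x), 0, -4)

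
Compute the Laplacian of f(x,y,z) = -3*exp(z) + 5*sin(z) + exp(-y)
-3*exp(z) - 5*sin(z) + exp(-y)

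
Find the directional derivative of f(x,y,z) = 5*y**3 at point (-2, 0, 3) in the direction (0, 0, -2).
0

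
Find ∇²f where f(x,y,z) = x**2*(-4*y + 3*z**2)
6*x**2 - 8*y + 6*z**2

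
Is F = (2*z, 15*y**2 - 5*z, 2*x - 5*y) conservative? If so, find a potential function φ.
Yes, F is conservative. φ = 2*x*z + 5*y**3 - 5*y*z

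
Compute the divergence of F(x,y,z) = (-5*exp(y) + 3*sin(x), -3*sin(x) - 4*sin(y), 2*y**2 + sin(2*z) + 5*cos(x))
3*cos(x) - 4*cos(y) + 2*cos(2*z)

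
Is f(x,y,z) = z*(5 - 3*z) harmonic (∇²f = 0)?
No, ∇²f = -6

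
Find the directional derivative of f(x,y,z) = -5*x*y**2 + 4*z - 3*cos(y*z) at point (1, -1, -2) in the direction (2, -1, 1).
sqrt(6)*(-16 + 3*sin(2))/6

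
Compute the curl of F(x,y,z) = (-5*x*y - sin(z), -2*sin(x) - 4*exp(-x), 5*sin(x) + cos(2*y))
(-2*sin(2*y), -5*cos(x) - cos(z), 5*x - 2*cos(x) + 4*exp(-x))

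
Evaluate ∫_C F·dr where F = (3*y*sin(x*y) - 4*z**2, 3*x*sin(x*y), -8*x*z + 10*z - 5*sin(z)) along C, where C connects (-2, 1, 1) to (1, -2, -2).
-9 - 5*cos(1) + 5*cos(2)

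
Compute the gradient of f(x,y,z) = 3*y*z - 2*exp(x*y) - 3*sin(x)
(-2*y*exp(x*y) - 3*cos(x), -2*x*exp(x*y) + 3*z, 3*y)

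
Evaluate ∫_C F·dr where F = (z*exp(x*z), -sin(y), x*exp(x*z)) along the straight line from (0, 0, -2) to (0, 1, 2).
-1 + cos(1)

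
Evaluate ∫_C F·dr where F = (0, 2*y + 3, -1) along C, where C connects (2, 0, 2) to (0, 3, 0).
20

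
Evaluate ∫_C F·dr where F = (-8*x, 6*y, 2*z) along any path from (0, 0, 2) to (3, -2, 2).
-24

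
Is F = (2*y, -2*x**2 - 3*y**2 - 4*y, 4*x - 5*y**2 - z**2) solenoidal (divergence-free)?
No, ∇·F = -6*y - 2*z - 4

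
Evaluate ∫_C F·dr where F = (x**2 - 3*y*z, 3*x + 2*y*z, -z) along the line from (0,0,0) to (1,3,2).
53/6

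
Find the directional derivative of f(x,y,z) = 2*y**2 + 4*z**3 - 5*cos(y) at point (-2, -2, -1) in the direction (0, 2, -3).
sqrt(13)*(-4 - 10*sin(2)/13)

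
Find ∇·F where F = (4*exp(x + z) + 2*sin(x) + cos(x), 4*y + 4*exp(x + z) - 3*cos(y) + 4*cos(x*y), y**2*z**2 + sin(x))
-4*x*sin(x*y) + 2*y**2*z + 4*exp(x + z) - sin(x) + 3*sin(y) + 2*cos(x) + 4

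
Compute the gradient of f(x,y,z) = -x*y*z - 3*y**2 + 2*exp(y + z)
(-y*z, -x*z - 6*y + 2*exp(y + z), -x*y + 2*exp(y + z))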